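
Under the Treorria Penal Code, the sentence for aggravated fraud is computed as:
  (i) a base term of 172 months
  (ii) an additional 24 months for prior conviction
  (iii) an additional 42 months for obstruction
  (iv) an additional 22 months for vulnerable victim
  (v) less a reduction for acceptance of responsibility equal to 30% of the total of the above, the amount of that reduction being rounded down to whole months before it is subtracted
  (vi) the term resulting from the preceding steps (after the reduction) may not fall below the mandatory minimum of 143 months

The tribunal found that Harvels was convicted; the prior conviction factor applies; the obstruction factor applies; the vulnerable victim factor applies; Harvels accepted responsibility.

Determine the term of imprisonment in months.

Sentence: 182 months

Prior conviction enhancement: +24 months
Obstruction enhancement: +42 months
Vulnerable victim enhancement: +22 months
Adjusted term: 172 months + 24 months + 42 months + 22 months = 260 months
Acceptance of responsibility reduction: 30% of 260 months = 78 months (rounded down)
After reduction: 260 − 78 = 182 months
Minimum 143 months: 182 months meets the minimum, no increase.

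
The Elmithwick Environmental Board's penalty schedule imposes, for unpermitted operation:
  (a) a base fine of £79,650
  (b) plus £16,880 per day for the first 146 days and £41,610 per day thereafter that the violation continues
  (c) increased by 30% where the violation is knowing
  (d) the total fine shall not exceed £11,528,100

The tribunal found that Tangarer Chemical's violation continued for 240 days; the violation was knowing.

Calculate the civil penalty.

£8,392,111

First 146 days: 146 × £16,880 = £2,464,480
Remaining days: (240 − 146) × £41,610 = £3,911,340
Per-day component: £2,464,480 + £3,911,340 = £6,375,820
Base plus per-day: £79,650 + £6,375,820 = £6,455,470
Enhancement: 30% of £6,455,470 = £1,936,641
Enhanced fine: £6,455,470 + £1,936,641 = £8,392,111
Cap at £11,528,100: £8,392,111 is within the cap, no reduction.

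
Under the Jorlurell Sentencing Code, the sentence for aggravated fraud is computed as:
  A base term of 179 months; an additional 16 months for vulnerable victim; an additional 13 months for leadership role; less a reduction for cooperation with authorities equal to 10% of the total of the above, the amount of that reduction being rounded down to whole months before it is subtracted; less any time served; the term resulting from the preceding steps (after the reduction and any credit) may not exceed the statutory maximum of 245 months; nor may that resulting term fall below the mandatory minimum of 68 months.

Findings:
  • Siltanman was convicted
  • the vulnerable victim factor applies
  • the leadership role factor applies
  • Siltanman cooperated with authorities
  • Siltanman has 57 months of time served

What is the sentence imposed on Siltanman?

131 months

Vulnerable victim enhancement: +16 months
Leadership role enhancement: +13 months
Adjusted term: 179 months + 16 months + 13 months = 208 months
Cooperation with authorities reduction: 10% of 208 months = 20 months (rounded down)
After reduction: 208 − 20 = 188 months
Less time served: 188 months − 57 months = 131 months
Cap at 245 months: 131 months is within the cap, no reduction.
Minimum 68 months: 131 months meets the minimum, no increase.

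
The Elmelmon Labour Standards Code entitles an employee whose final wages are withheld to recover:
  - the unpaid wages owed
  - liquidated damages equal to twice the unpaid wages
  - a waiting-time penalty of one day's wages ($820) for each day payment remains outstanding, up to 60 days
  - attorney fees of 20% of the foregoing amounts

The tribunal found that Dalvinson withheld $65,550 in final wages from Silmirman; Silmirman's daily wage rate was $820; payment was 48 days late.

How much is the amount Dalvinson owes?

Doubled: 2 × $65,550 = $131,100
Penalty days: min(48, 60) = 48
Waiting-time penalty: 48 × $820 = $39,360
Subtotal: $65,550 + $131,100 + $39,360 = $236,010
Attorney fees: 20% of $236,010 = $47,202
Total award: $236,010 + $47,202 = $283,212

$283,212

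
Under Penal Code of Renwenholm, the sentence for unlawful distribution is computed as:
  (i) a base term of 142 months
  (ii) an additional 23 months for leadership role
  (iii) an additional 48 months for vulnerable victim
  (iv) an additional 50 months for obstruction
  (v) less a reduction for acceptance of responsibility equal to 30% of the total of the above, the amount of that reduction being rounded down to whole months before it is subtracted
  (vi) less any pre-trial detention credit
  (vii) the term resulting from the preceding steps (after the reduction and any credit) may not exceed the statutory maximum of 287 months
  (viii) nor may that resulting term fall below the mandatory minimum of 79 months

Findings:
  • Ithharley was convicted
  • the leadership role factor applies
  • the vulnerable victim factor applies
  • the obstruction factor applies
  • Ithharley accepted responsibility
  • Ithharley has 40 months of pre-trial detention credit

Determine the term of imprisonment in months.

Leadership role enhancement: +23 months
Vulnerable victim enhancement: +48 months
Obstruction enhancement: +50 months
Adjusted term: 142 months + 23 months + 48 months + 50 months = 263 months
Acceptance of responsibility reduction: 30% of 263 months = 78 months (rounded down)
After reduction: 263 − 78 = 185 months
Less pre-trial detention credit: 185 months − 40 months = 145 months
Cap at 287 months: 145 months is within the cap, no reduction.
Minimum 79 months: 145 months meets the minimum, no increase.

145 months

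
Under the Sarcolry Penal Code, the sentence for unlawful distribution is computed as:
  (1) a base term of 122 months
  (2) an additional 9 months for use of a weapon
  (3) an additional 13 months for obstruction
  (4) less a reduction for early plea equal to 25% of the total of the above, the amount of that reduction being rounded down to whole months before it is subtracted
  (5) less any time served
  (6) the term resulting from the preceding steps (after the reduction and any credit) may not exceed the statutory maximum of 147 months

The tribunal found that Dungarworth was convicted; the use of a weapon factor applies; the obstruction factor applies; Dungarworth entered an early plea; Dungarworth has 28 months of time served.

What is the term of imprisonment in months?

Sentence: 80 months

Use of a weapon enhancement: +9 months
Obstruction enhancement: +13 months
Adjusted term: 122 months + 9 months + 13 months = 144 months
Early plea reduction: 25% of 144 months = 36 months (rounded down)
After reduction: 144 − 36 = 108 months
Less time served: 108 months − 28 months = 80 months
Cap at 147 months: 80 months is within the cap, no reduction.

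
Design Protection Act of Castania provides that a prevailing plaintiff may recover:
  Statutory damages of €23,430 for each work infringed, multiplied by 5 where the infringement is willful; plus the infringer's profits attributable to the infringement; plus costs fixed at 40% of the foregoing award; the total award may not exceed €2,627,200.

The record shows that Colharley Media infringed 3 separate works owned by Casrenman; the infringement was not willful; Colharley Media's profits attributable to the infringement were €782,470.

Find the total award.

Statutory damages: 3 × €23,430 = €70,290
Infringement not willful: no ×5 enhancement.
Combined award: €70,290 + €782,470 = €852,760
Costs: 40% of €852,760 = €341,104
Award plus costs: €852,760 + €341,104 = €1,193,864
Cap at €2,627,200: €1,193,864 is within the cap, no reduction.

€1,193,864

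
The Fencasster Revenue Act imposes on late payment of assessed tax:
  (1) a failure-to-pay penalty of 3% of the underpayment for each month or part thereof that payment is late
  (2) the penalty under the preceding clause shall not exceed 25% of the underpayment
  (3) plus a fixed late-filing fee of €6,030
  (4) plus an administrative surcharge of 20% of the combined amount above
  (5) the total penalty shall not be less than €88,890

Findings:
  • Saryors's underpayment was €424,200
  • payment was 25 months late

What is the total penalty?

Accrued rate: 3% × 25 = 75%, capped at 25% → 25%
Failure-to-pay penalty: 25% of €424,200 = €106,050
Penalty before surcharge: €106,050 + €6,030 = €112,080
Administrative surcharge: 20% of €112,080 = €22,416
Total penalty: €112,080 + €22,416 = €134,496
Minimum €88,890: €134,496 meets the minimum, no increase.

Penalty: €134,496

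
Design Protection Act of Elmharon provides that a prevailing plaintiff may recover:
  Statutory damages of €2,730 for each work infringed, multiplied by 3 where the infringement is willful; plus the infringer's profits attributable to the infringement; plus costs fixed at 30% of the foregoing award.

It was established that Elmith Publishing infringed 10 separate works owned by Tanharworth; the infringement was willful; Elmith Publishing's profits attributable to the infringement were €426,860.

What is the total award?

€661,388

Statutory damages: 10 × €2,730 = €27,300
Trebled: 3 × €27,300 = €81,900
Combined award: €81,900 + €426,860 = €508,760
Costs: 30% of €508,760 = €152,628
Award plus costs: €508,760 + €152,628 = €661,388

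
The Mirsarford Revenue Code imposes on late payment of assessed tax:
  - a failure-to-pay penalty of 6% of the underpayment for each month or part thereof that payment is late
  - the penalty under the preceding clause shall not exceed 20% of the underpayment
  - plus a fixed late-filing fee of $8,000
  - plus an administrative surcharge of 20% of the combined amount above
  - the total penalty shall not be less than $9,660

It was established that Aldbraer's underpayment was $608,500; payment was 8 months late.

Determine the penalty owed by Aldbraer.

$155,640

Accrued rate: 6% × 8 = 48%, capped at 20% → 20%
Failure-to-pay penalty: 20% of $608,500 = $121,700
Penalty before surcharge: $121,700 + $8,000 = $129,700
Administrative surcharge: 20% of $129,700 = $25,940
Total penalty: $129,700 + $25,940 = $155,640
Minimum $9,660: $155,640 meets the minimum, no increase.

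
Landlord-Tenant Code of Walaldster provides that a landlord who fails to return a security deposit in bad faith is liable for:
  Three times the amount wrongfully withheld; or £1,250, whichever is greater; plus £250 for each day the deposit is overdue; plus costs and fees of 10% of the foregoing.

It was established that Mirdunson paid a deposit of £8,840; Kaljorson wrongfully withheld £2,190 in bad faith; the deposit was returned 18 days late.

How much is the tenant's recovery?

Trebled: 3 × £2,190 = £6,570
Minimum £1,250: £6,570 meets the minimum, no increase.
Late-return penalty: 18 × £250 = £4,500
Damages plus late penalty: £6,570 + £4,500 = £11,070
Costs and fees: 10% of £11,070 = £1,107
Total recovery: £11,070 + £1,107 = £12,177

£12,177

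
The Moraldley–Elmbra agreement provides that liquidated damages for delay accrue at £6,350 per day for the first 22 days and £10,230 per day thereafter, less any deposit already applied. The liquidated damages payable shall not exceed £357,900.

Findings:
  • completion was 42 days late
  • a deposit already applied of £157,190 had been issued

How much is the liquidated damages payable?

First 22 days: 22 × £6,350 = £139,700
Remaining days: (42 − 22) × £10,230 = £204,600
Accrued per-day damages: £139,700 + £204,600 = £344,300
Less deposit already applied: £344,300 − £157,190 = £187,110
Cap at £357,900: £187,110 is within the cap, no reduction.

£187,110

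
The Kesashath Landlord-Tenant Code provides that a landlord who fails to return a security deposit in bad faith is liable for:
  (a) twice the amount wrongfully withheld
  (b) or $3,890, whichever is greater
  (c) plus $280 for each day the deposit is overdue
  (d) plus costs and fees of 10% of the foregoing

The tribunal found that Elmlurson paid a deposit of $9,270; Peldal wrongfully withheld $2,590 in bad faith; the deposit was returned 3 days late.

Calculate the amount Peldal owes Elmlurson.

Doubled: 2 × $2,590 = $5,180
Minimum $3,890: $5,180 meets the minimum, no increase.
Late-return penalty: 3 × $280 = $840
Damages plus late penalty: $5,180 + $840 = $6,020
Costs and fees: 10% of $6,020 = $602
Total recovery: $6,020 + $602 = $6,622

Recovery: $6,622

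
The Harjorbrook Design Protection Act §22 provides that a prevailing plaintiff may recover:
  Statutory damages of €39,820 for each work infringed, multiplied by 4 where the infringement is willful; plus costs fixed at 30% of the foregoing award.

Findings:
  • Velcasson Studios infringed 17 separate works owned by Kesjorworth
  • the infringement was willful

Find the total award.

Statutory damages: 17 × €39,820 = €676,940
Multiplied by 4: 4 × €676,940 = €2,707,760
Costs: 30% of €2,707,760 = €812,328
Award plus costs: €2,707,760 + €812,328 = €3,520,088

€3,520,088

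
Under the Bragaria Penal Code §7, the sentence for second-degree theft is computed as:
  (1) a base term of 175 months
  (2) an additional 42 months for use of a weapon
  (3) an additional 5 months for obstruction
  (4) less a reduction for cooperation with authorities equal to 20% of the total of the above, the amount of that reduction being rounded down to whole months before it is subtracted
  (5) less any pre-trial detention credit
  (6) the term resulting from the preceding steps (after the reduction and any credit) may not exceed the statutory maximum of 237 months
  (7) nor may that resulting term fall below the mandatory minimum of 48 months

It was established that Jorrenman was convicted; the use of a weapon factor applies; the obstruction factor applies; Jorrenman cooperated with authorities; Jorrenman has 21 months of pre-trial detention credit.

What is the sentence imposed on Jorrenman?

Sentence: 157 months

Use of a weapon enhancement: +42 months
Obstruction enhancement: +5 months
Adjusted term: 175 months + 42 months + 5 months = 222 months
Cooperation with authorities reduction: 20% of 222 months = 44 months (rounded down)
After reduction: 222 − 44 = 178 months
Less pre-trial detention credit: 178 months − 21 months = 157 months
Cap at 237 months: 157 months is within the cap, no reduction.
Minimum 48 months: 157 months meets the minimum, no increase.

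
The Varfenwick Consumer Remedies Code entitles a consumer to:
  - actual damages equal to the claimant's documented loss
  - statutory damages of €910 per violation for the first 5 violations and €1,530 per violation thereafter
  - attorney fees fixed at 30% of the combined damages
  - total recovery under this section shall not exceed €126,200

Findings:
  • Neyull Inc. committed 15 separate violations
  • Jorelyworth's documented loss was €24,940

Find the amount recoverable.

Total recovery: €58,227

First 5 violations: 5 × €910 = €4,550
Remaining violations: (15 − 5) × €1,530 = €15,300
Statutory damages: €4,550 + €15,300 = €19,850
Combined damages: €24,940 + €19,850 = €44,790
Attorney fees: 30% of €44,790 = €13,437
Total before cap: €44,790 + €13,437 = €58,227
Cap at €126,200: €58,227 is within the cap, no reduction.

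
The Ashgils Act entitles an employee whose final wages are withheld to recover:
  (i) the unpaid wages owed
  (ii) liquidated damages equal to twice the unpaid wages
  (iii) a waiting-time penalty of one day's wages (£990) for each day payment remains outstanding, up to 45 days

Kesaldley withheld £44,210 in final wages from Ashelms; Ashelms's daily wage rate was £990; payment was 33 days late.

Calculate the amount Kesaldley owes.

£165,300

Doubled: 2 × £44,210 = £88,420
Penalty days: min(33, 45) = 33
Waiting-time penalty: 33 × £990 = £32,670
Total award: £44,210 + £88,420 + £32,670 = £165,300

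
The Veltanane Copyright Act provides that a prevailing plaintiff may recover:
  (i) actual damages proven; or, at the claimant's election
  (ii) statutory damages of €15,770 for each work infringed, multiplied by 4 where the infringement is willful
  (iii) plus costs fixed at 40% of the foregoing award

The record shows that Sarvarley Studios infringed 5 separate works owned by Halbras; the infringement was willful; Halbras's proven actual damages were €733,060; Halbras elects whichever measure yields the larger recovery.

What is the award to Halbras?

Statutory damages: 5 × €15,770 = €78,850
Multiplied by 4: 4 × €78,850 = €315,400
Greater of actual damages (€733,060) or enhanced statutory damages (€315,400): €733,060
Costs: 40% of €733,060 = €293,224
Award plus costs: €733,060 + €293,224 = €1,026,284

Award: €1,026,284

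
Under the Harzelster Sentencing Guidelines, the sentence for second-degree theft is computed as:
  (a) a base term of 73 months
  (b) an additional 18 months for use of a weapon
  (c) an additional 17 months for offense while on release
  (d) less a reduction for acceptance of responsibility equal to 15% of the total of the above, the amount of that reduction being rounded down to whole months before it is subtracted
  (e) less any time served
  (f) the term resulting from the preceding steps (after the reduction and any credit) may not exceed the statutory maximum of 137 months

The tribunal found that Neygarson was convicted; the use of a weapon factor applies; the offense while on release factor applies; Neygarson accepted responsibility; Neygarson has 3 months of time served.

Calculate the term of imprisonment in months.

89 months

Use of a weapon enhancement: +18 months
Offense while on release enhancement: +17 months
Adjusted term: 73 months + 18 months + 17 months = 108 months
Acceptance of responsibility reduction: 15% of 108 months = 16 months (rounded down)
After reduction: 108 − 16 = 92 months
Less time served: 92 months − 3 months = 89 months
Cap at 137 months: 89 months is within the cap, no reduction.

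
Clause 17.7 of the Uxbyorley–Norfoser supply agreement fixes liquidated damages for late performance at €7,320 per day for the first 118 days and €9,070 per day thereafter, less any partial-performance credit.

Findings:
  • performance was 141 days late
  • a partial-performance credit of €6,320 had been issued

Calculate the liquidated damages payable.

€1,066,050

First 118 days: 118 × €7,320 = €863,760
Remaining days: (141 − 118) × €9,070 = €208,610
Accrued per-day damages: €863,760 + €208,610 = €1,072,370
Less partial-performance credit: €1,072,370 − €6,320 = €1,066,050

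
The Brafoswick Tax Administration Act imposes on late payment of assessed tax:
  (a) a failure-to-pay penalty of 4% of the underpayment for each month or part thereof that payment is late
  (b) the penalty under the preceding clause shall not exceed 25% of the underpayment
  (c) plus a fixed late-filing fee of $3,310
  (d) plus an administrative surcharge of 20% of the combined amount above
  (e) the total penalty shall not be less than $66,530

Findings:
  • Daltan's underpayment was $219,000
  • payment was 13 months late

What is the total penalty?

$69,672

Accrued rate: 4% × 13 = 52%, capped at 25% → 25%
Failure-to-pay penalty: 25% of $219,000 = $54,750
Penalty before surcharge: $54,750 + $3,310 = $58,060
Administrative surcharge: 20% of $58,060 = $11,612
Total penalty: $58,060 + $11,612 = $69,672
Minimum $66,530: $69,672 meets the minimum, no increase.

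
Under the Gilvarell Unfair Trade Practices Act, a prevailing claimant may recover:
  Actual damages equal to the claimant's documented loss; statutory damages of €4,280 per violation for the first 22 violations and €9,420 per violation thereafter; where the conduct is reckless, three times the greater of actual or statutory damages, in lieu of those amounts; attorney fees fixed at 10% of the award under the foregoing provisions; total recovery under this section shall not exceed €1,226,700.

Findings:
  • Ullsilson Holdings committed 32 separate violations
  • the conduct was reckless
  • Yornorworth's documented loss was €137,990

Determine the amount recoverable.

First 22 violations: 22 × €4,280 = €94,160
Remaining violations: (32 − 22) × €9,420 = €94,200
Statutory damages: €94,160 + €94,200 = €188,360
Greater of actual damages (€137,990) or statutory damages (€188,360): €188,360
Trebled: 3 × €188,360 = €565,080
Attorney fees: 10% of €565,080 = €56,508
Total before cap: €565,080 + €56,508 = €621,588
Cap at €1,226,700: €621,588 is within the cap, no reduction.

€621,588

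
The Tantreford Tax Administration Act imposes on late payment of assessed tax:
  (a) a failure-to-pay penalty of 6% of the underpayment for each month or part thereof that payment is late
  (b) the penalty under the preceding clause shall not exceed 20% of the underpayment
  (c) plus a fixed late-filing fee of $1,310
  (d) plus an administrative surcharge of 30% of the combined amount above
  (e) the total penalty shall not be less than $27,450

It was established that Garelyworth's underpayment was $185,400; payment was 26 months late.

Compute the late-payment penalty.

Accrued rate: 6% × 26 = 156%, capped at 20% → 20%
Failure-to-pay penalty: 20% of $185,400 = $37,080
Penalty before surcharge: $37,080 + $1,310 = $38,390
Administrative surcharge: 30% of $38,390 = $11,517
Total penalty: $38,390 + $11,517 = $49,907
Minimum $27,450: $49,907 meets the minimum, no increase.

$49,907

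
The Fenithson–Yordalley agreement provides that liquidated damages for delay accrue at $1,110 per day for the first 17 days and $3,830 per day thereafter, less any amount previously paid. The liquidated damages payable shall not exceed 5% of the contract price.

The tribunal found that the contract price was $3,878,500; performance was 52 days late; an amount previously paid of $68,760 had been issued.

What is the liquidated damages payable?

$84,160

First 17 days: 17 × $1,110 = $18,870
Remaining days: (52 − 17) × $3,830 = $134,050
Accrued per-day damages: $18,870 + $134,050 = $152,920
Less amount previously paid: $152,920 − $68,760 = $84,160
Cap: 5% of $3,878,500 = $193,925
Cap at $193,925: $84,160 is within the cap, no reduction.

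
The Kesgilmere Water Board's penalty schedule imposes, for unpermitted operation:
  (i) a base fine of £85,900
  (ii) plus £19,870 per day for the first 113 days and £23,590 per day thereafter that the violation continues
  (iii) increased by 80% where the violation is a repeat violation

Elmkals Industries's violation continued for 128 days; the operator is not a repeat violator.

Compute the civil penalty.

First 113 days: 113 × £19,870 = £2,245,310
Remaining days: (128 − 113) × £23,590 = £353,850
Per-day component: £2,245,310 + £353,850 = £2,599,160
Base plus per-day: £85,900 + £2,599,160 = £2,685,060
The operator is not a repeat violator: no 80% increase.

£2,685,060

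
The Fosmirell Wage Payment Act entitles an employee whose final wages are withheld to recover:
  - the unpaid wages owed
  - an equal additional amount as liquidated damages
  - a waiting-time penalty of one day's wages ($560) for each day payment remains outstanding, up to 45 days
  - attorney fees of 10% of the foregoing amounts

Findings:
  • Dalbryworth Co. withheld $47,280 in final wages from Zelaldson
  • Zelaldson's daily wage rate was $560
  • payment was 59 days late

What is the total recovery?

Total award: $131,736

Liquidated damages (equal amount): $47,280
Penalty days: min(59, 45) = 45
Waiting-time penalty: 45 × $560 = $25,200
Subtotal: $47,280 + $47,280 + $25,200 = $119,760
Attorney fees: 10% of $119,760 = $11,976
Total award: $119,760 + $11,976 = $131,736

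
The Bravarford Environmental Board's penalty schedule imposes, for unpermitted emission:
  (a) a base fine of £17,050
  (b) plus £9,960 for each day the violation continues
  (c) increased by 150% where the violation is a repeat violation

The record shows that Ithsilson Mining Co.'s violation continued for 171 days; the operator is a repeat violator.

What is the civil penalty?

Civil penalty: £4,300,525

Per-day component: 171 × £9,960 = £1,703,160
Base plus per-day: £17,050 + £1,703,160 = £1,720,210
Enhancement: 150% of £1,720,210 = £2,580,315
Enhanced fine: £1,720,210 + £2,580,315 = £4,300,525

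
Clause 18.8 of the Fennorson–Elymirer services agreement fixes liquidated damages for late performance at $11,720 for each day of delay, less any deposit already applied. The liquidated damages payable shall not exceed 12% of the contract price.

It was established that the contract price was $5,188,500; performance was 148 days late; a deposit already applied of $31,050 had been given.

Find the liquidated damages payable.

$622,620

Per-day damages: 148 × $11,720 = $1,734,560
Less deposit already applied: $1,734,560 − $31,050 = $1,703,510
Cap: 12% of $5,188,500 = $622,620
Cap at $622,620: $1,703,510 exceeds the cap → $622,620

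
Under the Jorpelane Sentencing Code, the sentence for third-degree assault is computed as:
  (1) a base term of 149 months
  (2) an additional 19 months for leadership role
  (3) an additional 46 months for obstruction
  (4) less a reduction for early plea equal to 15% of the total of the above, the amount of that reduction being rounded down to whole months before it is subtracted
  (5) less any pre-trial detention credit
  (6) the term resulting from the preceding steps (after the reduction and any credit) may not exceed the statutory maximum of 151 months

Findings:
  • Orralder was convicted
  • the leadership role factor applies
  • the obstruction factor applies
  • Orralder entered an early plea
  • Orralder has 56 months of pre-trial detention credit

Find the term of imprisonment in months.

Leadership role enhancement: +19 months
Obstruction enhancement: +46 months
Adjusted term: 149 months + 19 months + 46 months = 214 months
Early plea reduction: 15% of 214 months = 32 months (rounded down)
After reduction: 214 − 32 = 182 months
Less pre-trial detention credit: 182 months − 56 months = 126 months
Cap at 151 months: 126 months is within the cap, no reduction.

126 months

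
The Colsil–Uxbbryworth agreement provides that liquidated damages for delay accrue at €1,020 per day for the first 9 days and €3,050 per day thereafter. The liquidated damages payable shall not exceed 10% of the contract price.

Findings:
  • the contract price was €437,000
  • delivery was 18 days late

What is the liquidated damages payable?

First 9 days: 9 × €1,020 = €9,180
Remaining days: (18 − 9) × €3,050 = €27,450
Accrued per-day damages: €9,180 + €27,450 = €36,630
Cap: 10% of €437,000 = €43,700
Cap at €43,700: €36,630 is within the cap, no reduction.

€36,630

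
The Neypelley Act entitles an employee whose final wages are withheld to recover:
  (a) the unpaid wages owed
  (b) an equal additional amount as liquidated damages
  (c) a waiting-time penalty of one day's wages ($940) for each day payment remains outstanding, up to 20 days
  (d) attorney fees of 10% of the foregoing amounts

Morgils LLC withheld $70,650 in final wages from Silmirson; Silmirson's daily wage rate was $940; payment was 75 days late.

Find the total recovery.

Liquidated damages (equal amount): $70,650
Penalty days: min(75, 20) = 20
Waiting-time penalty: 20 × $940 = $18,800
Subtotal: $70,650 + $70,650 + $18,800 = $160,100
Attorney fees: 10% of $160,100 = $16,010
Total award: $160,100 + $16,010 = $176,110

$176,110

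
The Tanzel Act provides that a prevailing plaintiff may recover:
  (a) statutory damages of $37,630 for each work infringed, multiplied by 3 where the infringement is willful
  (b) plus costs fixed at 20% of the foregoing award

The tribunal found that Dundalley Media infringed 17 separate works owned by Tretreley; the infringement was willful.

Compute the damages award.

Statutory damages: 17 × $37,630 = $639,710
Trebled: 3 × $639,710 = $1,919,130
Costs: 20% of $1,919,130 = $383,826
Award plus costs: $1,919,130 + $383,826 = $2,302,956

$2,302,956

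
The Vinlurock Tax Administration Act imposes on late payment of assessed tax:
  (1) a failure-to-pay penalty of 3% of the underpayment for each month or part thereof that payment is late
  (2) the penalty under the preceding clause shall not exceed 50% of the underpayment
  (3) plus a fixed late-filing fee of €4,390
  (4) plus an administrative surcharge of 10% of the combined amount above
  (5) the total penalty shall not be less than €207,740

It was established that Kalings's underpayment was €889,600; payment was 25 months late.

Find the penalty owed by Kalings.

Penalty: €494,109

Accrued rate: 3% × 25 = 75%, capped at 50% → 50%
Failure-to-pay penalty: 50% of €889,600 = €444,800
Penalty before surcharge: €444,800 + €4,390 = €449,190
Administrative surcharge: 10% of €449,190 = €44,919
Total penalty: €449,190 + €44,919 = €494,109
Minimum €207,740: €494,109 meets the minimum, no increase.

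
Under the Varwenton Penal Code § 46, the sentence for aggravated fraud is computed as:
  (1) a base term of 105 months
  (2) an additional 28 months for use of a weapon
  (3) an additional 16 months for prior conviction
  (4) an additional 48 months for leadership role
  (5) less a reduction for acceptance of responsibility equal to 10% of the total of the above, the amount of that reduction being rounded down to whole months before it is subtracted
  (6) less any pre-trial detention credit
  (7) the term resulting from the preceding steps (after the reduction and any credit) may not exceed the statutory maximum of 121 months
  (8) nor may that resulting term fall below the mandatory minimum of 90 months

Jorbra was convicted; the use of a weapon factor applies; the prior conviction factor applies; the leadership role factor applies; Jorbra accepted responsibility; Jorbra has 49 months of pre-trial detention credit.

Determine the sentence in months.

121 months

Use of a weapon enhancement: +28 months
Prior conviction enhancement: +16 months
Leadership role enhancement: +48 months
Adjusted term: 105 months + 28 months + 16 months + 48 months = 197 months
Acceptance of responsibility reduction: 10% of 197 months = 19 months (rounded down)
After reduction: 197 − 19 = 178 months
Less pre-trial detention credit: 178 months − 49 months = 129 months
Cap at 121 months: 129 months exceeds the cap → 121 months
Minimum 90 months: 121 months meets the minimum, no increase.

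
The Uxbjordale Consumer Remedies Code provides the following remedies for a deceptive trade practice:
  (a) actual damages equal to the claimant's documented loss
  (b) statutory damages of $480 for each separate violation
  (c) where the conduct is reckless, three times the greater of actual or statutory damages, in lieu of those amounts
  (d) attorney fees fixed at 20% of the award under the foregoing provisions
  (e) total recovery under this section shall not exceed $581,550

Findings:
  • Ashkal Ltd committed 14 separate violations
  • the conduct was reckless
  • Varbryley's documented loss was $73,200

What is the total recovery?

Statutory damages: 14 × $480 = $6,720
Greater of actual damages ($73,200) or statutory damages ($6,720): $73,200
Trebled: 3 × $73,200 = $219,600
Attorney fees: 20% of $219,600 = $43,920
Total before cap: $219,600 + $43,920 = $263,520
Cap at $581,550: $263,520 is within the cap, no reduction.

$263,520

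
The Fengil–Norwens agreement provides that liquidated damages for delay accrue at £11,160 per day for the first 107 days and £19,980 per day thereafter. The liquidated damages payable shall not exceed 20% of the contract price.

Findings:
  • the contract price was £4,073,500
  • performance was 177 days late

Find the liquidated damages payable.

First 107 days: 107 × £11,160 = £1,194,120
Remaining days: (177 − 107) × £19,980 = £1,398,600
Accrued per-day damages: £1,194,120 + £1,398,600 = £2,592,720
Cap: 20% of £4,073,500 = £814,700
Cap at £814,700: £2,592,720 exceeds the cap → £814,700

£814,700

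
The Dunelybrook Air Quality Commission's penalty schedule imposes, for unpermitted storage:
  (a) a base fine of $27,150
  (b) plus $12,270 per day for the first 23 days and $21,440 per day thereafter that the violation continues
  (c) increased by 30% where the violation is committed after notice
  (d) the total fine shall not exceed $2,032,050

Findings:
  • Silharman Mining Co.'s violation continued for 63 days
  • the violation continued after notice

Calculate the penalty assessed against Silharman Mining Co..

$1,517,048

First 23 days: 23 × $12,270 = $282,210
Remaining days: (63 − 23) × $21,440 = $857,600
Per-day component: $282,210 + $857,600 = $1,139,810
Base plus per-day: $27,150 + $1,139,810 = $1,166,960
Enhancement: 30% of $1,166,960 = $350,088
Enhanced fine: $1,166,960 + $350,088 = $1,517,048
Cap at $2,032,050: $1,517,048 is within the cap, no reduction.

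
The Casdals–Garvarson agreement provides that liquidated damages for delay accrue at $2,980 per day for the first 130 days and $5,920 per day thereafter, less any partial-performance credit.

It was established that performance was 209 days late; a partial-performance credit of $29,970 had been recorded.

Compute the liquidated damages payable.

First 130 days: 130 × $2,980 = $387,400
Remaining days: (209 − 130) × $5,920 = $467,680
Accrued per-day damages: $387,400 + $467,680 = $855,080
Less partial-performance credit: $855,080 − $29,970 = $825,110

$825,110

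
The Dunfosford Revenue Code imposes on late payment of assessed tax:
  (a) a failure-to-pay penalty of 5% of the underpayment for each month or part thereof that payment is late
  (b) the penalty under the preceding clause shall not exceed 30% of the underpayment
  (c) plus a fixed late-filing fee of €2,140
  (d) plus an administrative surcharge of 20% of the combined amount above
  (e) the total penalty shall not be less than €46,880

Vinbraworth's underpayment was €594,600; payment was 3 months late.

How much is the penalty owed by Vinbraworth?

€109,596

Accrued rate: 5% × 3 = 15%, capped at 30% → 15%
Failure-to-pay penalty: 15% of €594,600 = €89,190
Penalty before surcharge: €89,190 + €2,140 = €91,330
Administrative surcharge: 20% of €91,330 = €18,266
Total penalty: €91,330 + €18,266 = €109,596
Minimum €46,880: €109,596 meets the minimum, no increase.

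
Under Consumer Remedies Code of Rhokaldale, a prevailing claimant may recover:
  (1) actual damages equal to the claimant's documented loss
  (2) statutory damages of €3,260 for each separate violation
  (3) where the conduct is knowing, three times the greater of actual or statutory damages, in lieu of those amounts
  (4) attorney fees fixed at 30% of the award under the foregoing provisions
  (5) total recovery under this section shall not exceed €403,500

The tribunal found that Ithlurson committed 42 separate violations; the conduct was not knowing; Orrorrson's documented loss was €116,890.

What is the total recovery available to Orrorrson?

€329,953

Statutory damages: 42 × €3,260 = €136,920
Conduct not knowing: the in-lieu enhancement does not apply.
Actual plus statutory damages: €116,890 + €136,920 = €253,810
Attorney fees: 30% of €253,810 = €76,143
Total before cap: €253,810 + €76,143 = €329,953
Cap at €403,500: €329,953 is within the cap, no reduction.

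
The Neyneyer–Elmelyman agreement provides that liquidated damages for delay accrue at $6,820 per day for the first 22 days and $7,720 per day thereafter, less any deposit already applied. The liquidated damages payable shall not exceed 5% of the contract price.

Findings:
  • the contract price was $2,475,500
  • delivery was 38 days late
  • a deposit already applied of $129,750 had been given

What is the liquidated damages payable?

First 22 days: 22 × $6,820 = $150,040
Remaining days: (38 − 22) × $7,720 = $123,520
Accrued per-day damages: $150,040 + $123,520 = $273,560
Less deposit already applied: $273,560 − $129,750 = $143,810
Cap: 5% of $2,475,500 = $123,775
Cap at $123,775: $143,810 exceeds the cap → $123,775

$123,775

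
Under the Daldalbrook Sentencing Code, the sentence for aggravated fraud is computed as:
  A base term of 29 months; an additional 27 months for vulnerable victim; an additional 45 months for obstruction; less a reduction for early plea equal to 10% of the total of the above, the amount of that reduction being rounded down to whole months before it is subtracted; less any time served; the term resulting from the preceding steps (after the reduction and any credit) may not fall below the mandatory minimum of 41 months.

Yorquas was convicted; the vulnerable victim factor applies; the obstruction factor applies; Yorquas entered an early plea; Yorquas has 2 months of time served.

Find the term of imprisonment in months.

89 months

Vulnerable victim enhancement: +27 months
Obstruction enhancement: +45 months
Adjusted term: 29 months + 27 months + 45 months = 101 months
Early plea reduction: 10% of 101 months = 10 months (rounded down)
After reduction: 101 − 10 = 91 months
Less time served: 91 months − 2 months = 89 months
Minimum 41 months: 89 months meets the minimum, no increase.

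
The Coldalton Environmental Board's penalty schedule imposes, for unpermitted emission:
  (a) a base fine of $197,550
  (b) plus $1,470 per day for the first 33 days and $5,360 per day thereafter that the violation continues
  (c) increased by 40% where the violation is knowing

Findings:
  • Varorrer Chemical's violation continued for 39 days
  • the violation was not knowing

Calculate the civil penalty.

$278,220

First 33 days: 33 × $1,470 = $48,510
Remaining days: (39 − 33) × $5,360 = $32,160
Per-day component: $48,510 + $32,160 = $80,670
Base plus per-day: $197,550 + $80,670 = $278,220
The violation was not knowing: no 40% increase.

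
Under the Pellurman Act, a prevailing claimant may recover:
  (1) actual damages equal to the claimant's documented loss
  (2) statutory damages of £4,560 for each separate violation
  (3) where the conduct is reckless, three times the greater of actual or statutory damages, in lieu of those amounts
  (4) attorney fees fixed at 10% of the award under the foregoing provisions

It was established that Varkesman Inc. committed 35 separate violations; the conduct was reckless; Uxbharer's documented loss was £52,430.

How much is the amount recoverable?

Statutory damages: 35 × £4,560 = £159,600
Greater of actual damages (£52,430) or statutory damages (£159,600): £159,600
Trebled: 3 × £159,600 = £478,800
Attorney fees: 10% of £478,800 = £47,880
Total recovery: £478,800 + £47,880 = £526,680

£526,680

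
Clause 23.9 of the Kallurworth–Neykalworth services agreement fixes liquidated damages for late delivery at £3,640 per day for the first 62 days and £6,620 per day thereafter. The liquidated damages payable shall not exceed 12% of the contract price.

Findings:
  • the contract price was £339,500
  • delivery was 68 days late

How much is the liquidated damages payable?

First 62 days: 62 × £3,640 = £225,680
Remaining days: (68 − 62) × £6,620 = £39,720
Accrued per-day damages: £225,680 + £39,720 = £265,400
Cap: 12% of £339,500 = £40,740
Cap at £40,740: £265,400 exceeds the cap → £40,740

£40,740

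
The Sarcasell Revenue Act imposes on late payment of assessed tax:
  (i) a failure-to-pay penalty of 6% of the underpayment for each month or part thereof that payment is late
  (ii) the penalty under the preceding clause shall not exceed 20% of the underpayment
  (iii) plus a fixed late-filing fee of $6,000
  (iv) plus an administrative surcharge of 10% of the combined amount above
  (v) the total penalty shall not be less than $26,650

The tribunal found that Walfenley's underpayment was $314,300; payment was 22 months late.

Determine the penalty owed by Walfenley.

Accrued rate: 6% × 22 = 132%, capped at 20% → 20%
Failure-to-pay penalty: 20% of $314,300 = $62,860
Penalty before surcharge: $62,860 + $6,000 = $68,860
Administrative surcharge: 10% of $68,860 = $6,886
Total penalty: $68,860 + $6,886 = $75,746
Minimum $26,650: $75,746 meets the minimum, no increase.

$75,746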